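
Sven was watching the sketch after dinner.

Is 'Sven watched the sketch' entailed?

'watch' is atelic; if Sven was watching the sketch, then Sven watched the sketch (for some time).

yes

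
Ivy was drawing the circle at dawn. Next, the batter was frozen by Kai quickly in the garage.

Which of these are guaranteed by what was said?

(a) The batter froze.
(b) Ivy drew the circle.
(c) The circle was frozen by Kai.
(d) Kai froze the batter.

(a), (d)

(a) Entailed — 'Kai froze the batter' is causative; it entails the inchoative 'the batter froze'.
(b) Not entailed — 'was drawing' is progressive on an accomplishment; it does not entail the completed 'drew'.
(c) Not entailed — Kai froze the batter, not the circle; the circle belongs to the drawing event.
(d) Entailed — the original entails any weakening of itself; this just drops 'in the garage', 'quickly'.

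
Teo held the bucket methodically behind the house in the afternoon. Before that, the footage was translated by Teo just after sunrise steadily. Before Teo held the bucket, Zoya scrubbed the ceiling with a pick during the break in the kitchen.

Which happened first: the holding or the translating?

the translating

The connectives place the translating before the holding.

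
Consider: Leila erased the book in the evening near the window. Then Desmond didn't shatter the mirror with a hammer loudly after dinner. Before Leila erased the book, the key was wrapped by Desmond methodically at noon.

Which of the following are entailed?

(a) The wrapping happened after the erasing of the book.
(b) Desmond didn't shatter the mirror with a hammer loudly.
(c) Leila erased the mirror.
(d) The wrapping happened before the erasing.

(d)

(a) Not entailed — the narrative places the wrapping before the erasing, not after.
(b) Not entailed — dropping 'after dinner' under negation is not valid — the original leaves open that Desmond shattered the mirror some other way.
(c) Not entailed — Leila erased the book, not the mirror; the mirror belongs to the shattering event.
(d) Entailed — the narrative places the wrapping before the erasing.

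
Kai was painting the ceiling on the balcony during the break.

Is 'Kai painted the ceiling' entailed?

'was painting' is progressive; for an accomplishment like 'paint the ceiling', it doesn't entail completion.

no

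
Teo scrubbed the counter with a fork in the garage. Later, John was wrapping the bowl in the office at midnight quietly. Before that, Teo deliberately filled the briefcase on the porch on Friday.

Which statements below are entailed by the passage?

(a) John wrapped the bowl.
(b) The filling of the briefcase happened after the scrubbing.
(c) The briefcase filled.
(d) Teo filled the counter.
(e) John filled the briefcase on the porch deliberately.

(a) Not entailed — 'was wrapping' is progressive on an accomplishment; it does not entail the completed 'wrapped'.
(b) Not entailed — the narrative doesn't order the scrubbing relative to the filling.
(c) Entailed — 'Teo filled the briefcase' is causative; it entails the inchoative 'the briefcase filled'.
(d) Not entailed — Teo filled the briefcase, not the counter; the counter belongs to the scrubbing event.
(e) Not entailed — the passage has Teo filling the briefcase, not John.

(c)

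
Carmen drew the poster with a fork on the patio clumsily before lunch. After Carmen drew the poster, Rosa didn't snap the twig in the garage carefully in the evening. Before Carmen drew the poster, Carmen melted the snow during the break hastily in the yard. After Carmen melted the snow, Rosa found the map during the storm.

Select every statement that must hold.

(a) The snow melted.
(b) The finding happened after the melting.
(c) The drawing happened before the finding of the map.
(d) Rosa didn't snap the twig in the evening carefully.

(a), (b)

(a) Entailed — 'Carmen melted the snow' is causative; it entails the inchoative 'the snow melted'.
(b) Entailed — the narrative places the melting before the finding.
(c) Not entailed — the narrative doesn't order the drawing relative to the finding.
(d) Not entailed — dropping 'in the garage' under negation is not valid — the original leaves open that Rosa snapped the twig some other way.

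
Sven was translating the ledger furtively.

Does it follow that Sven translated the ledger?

no

'was translating' is progressive; for an accomplishment like 'translate the ledger', it doesn't entail completion.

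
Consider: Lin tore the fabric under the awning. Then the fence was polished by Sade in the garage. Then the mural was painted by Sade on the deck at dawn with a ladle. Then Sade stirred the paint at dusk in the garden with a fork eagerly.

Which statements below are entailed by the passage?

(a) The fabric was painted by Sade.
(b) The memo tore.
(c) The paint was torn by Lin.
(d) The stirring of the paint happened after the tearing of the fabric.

(a) Not entailed — Sade painted the mural, not the fabric; the fabric belongs to the tearing event.
(b) Not entailed — the fabric is what tore, not the memo.
(c) Not entailed — Lin tore the fabric, not the paint; the paint belongs to the stirring event.
(d) Entailed — the narrative places the tearing before the stirring.

(d)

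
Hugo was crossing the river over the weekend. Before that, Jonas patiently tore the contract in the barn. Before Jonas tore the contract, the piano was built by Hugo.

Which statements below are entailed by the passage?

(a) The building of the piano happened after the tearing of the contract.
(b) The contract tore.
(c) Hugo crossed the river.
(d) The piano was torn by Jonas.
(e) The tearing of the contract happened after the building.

(b), (e)

(a) Not entailed — the narrative places the building before the tearing, not after.
(b) Entailed — 'Jonas tore the contract' is causative; it entails the inchoative 'the contract tore'.
(c) Not entailed — 'was crossing' is progressive on an accomplishment; it does not entail the completed 'crossed'.
(d) Not entailed — Jonas tore the contract, not the piano; the piano belongs to the building event.
(e) Entailed — the narrative places the building before the tearing.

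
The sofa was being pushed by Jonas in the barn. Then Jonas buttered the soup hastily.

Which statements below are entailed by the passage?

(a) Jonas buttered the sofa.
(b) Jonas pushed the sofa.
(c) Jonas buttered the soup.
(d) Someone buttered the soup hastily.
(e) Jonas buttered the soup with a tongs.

(a) Not entailed — Jonas buttered the soup, not the sofa; the sofa belongs to the pushing event.
(b) Entailed — 'push' is an activity; 'was pushing' entails that some pushing happened, so 'pushed' holds.
(c) Entailed — the original entails any weakening of itself; this just drops 'hastily'.
(d) Entailed — this follows by dropping conjuncts from the buttering event's description.
(e) Not entailed — 'with a tongs' adds information not in the original event.

(b), (c), (d)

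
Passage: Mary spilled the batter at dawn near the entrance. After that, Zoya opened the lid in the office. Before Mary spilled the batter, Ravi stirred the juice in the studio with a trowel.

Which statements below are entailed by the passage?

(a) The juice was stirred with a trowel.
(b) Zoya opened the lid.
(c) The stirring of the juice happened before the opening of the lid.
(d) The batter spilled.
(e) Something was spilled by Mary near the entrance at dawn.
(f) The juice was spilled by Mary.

(a), (b), (c), (d), (e)

(a) Entailed — dropping 'in the studio' and generalizing the agent leaves a sub-description the original still satisfies.
(b) Entailed — every conjunct here is already in the original opening event.
(c) Entailed — the narrative places the stirring before the opening.
(d) Entailed — 'Mary spilled the batter' is causative; it entails the inchoative 'the batter spilled'.
(e) Entailed — this follows by dropping conjuncts from the spilling event's description.
(f) Not entailed — Mary spilled the batter, not the juice; the juice belongs to the stirring event.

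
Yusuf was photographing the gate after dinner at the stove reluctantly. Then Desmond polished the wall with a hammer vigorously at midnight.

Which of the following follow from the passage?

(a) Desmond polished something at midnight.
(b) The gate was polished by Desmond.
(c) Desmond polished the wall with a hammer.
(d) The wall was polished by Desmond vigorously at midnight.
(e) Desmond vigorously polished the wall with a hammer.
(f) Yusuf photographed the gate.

(a) Entailed — every conjunct here is already in the original polishing event.
(b) Not entailed — Desmond polished the wall, not the gate; the gate belongs to the photographing event.
(c) Entailed — every conjunct here is already in the original polishing event.
(d) Entailed — the original entails any weakening of itself; this just drops 'with a hammer'.
(e) Entailed — the original entails any weakening of itself; this just drops 'at midnight'.
(f) Not entailed — 'was photographing' is progressive on an accomplishment; it does not entail the completed 'photographed'.

(a), (c), (d), (e)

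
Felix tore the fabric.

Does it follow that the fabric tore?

yes

'Felix tore the fabric' is the causative; it entails the inchoative 'the fabric tore'.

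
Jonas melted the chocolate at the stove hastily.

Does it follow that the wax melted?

Nothing is said about any wax; only the chocolate is affected.

no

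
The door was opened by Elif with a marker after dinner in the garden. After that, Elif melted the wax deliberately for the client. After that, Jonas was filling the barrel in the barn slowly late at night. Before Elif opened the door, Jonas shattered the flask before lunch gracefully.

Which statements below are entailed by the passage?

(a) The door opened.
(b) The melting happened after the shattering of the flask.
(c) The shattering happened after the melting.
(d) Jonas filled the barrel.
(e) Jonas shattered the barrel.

(a), (b)

(a) Entailed — 'Elif opened the door' is causative; it entails the inchoative 'the door opened'.
(b) Entailed — the narrative places the shattering before the melting.
(c) Not entailed — the narrative places the shattering before the melting, not after.
(d) Not entailed — 'was filling' is progressive on an accomplishment; it does not entail the completed 'filled'.
(e) Not entailed — Jonas shattered the flask, not the barrel; the barrel belongs to the filling event.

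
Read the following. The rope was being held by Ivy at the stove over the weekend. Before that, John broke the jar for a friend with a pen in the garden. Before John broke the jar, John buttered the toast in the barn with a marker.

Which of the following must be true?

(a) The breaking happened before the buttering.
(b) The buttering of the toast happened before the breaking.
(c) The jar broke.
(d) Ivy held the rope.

(a) Not entailed — the narrative places the buttering before the breaking, not after.
(b) Entailed — the narrative places the buttering before the breaking.
(c) Entailed — 'John broke the jar' is causative; it entails the inchoative 'the jar broke'.
(d) Entailed — 'hold' is an activity; 'was holding' entails that some holding happened, so 'held' holds.

(b), (c), (d)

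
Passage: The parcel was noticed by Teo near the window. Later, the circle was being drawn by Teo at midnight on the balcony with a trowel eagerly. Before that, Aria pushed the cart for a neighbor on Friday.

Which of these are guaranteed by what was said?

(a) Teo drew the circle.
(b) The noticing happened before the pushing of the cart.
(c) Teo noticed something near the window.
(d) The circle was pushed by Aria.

(c)

(a) Not entailed — 'was drawing' is progressive on an accomplishment; it does not entail the completed 'drew'.
(b) Not entailed — the narrative doesn't order the noticing relative to the pushing.
(c) Entailed — every conjunct here is already in the original noticing event.
(d) Not entailed — Aria pushed the cart, not the circle; the circle belongs to the drawing event.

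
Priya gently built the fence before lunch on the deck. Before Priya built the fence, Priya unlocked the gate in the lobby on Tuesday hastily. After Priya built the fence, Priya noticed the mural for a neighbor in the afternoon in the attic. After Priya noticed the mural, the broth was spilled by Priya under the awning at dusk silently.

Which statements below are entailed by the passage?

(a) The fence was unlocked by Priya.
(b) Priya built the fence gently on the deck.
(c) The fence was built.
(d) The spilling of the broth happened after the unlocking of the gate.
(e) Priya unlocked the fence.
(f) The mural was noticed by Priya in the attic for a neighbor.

(a) Not entailed — Priya unlocked the gate, not the fence; the fence belongs to the building event.
(b) Entailed — the original entails any weakening of itself; this just drops 'before lunch'.
(c) Entailed — the original entails any weakening of itself; this just drops 'on the deck', 'before lunch', 'gently' and generalizes the agent.
(d) Entailed — the narrative places the unlocking before the spilling.
(e) Not entailed — Priya unlocked the gate, not the fence; the fence belongs to the building event.
(f) Entailed — this follows by dropping conjuncts from the noticing event's description.

(b), (c), (d), (f)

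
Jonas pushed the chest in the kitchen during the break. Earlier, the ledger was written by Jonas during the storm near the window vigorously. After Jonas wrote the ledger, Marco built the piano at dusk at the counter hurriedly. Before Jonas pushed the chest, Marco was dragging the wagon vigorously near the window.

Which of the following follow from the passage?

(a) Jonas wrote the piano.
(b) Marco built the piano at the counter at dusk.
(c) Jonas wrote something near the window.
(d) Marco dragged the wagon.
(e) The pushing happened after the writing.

(a) Not entailed — Jonas wrote the ledger, not the piano; the piano belongs to the building event.
(b) Entailed — this follows by dropping conjuncts from the building event's description.
(c) Entailed — dropping 'during the storm', 'vigorously' and generalizing the patient leaves a sub-description the original still satisfies.
(d) Entailed — 'drag' is an activity; 'was dragging' entails that some dragging happened, so 'dragged' holds.
(e) Entailed — the narrative places the writing before the pushing.

(b), (c), (d), (e)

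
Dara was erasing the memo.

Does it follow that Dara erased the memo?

no

'was erasing' is progressive; for an accomplishment like 'erase the memo', it doesn't entail completion.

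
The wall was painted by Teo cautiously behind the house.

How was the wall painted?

'cautiously' marks the manner of the painting event.

cautiously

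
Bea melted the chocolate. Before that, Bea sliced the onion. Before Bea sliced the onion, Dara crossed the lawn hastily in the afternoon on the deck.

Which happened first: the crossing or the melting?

the crossing

The connectives place the crossing before the melting.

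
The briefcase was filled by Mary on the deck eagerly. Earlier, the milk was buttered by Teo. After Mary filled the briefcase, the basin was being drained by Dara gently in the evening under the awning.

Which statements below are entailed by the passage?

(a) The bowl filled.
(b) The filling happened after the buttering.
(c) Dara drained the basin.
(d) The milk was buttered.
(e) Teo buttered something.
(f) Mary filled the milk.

(b), (d), (e)

(a) Not entailed — the briefcase is what filled, not the bowl.
(b) Entailed — the narrative places the buttering before the filling.
(c) Not entailed — 'was draining' is progressive on an accomplishment; it does not entail the completed 'drained'.
(d) Entailed — generalizing the agent leaves a sub-description the original still satisfies.
(e) Entailed — this follows by dropping conjuncts from the buttering event's description.
(f) Not entailed — Mary filled the briefcase, not the milk; the milk belongs to the buttering event.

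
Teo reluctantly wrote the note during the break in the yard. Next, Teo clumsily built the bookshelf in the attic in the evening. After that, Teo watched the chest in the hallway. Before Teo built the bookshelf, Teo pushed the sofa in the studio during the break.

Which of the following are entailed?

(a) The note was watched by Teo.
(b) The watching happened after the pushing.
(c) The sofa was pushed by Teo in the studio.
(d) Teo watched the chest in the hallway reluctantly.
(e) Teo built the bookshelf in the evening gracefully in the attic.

(a) Not entailed — Teo watched the chest, not the note; the note belongs to the writing event.
(b) Entailed — the narrative places the pushing before the watching.
(c) Entailed — this follows by dropping conjuncts from the pushing event's description.
(d) Not entailed — 'reluctantly' adds information not in the original event.
(e) Not entailed — 'gracefully' adds a manner not in (and inconsistent with) the original.

(b), (c)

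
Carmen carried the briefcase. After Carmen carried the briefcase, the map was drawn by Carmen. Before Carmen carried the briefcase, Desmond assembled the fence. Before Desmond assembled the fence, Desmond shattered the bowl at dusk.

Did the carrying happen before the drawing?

The narrative orders the carrying before the drawing.

yes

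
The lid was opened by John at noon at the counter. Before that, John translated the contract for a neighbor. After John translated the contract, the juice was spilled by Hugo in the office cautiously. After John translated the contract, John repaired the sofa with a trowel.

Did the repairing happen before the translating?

no

The narrative orders the translating before the repairing.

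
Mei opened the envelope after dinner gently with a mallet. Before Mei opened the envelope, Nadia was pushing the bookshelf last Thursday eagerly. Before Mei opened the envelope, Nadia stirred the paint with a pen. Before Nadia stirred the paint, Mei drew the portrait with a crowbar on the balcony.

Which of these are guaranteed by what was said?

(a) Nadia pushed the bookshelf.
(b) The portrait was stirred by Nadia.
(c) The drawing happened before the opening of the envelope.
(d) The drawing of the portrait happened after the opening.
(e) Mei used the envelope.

(a) Entailed — 'push' is an activity; 'was pushing' entails that some pushing happened, so 'pushed' holds.
(b) Not entailed — Nadia stirred the paint, not the portrait; the portrait belongs to the drawing event.
(c) Entailed — the narrative places the drawing before the opening.
(d) Not entailed — the narrative places the drawing before the opening, not after.
(e) Not entailed — the envelope is the patient, not an instrument — Mei used a mallet.

(a), (c)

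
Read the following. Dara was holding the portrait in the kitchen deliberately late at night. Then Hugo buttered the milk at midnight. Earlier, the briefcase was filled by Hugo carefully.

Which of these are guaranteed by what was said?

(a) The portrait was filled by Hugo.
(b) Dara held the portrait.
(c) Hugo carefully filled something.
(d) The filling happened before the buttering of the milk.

(b), (c), (d)

(a) Not entailed — Hugo filled the briefcase, not the portrait; the portrait belongs to the holding event.
(b) Entailed — 'hold' is an activity; 'was holding' entails that some holding happened, so 'held' holds.
(c) Entailed — the original entails any weakening of itself; this just generalizes the patient.
(d) Entailed — the narrative places the filling before the buttering.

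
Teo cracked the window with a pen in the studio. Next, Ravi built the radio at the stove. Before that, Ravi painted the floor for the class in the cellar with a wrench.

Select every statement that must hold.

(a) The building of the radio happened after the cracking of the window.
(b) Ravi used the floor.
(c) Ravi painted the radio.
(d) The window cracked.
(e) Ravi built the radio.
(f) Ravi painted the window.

(a), (d), (e)

(a) Entailed — the narrative places the cracking before the building.
(b) Not entailed — the floor is the patient, not an instrument — Ravi used a wrench.
(c) Not entailed — Ravi painted the floor, not the radio; the radio belongs to the building event.
(d) Entailed — 'Teo cracked the window' is causative; it entails the inchoative 'the window cracked'.
(e) Entailed — dropping 'at the stove' leaves a sub-description the original still satisfies.
(f) Not entailed — Ravi painted the floor, not the window; the window belongs to the cracking event.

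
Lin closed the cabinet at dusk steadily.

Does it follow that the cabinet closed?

yes

'Lin closed the cabinet' is the causative; it entails the inchoative 'the cabinet closed'.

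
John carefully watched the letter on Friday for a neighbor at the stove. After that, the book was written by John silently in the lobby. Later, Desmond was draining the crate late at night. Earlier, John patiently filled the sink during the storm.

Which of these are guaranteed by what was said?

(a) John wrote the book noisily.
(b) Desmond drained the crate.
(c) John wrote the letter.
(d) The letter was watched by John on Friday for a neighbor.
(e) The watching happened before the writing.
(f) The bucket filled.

(a) Not entailed — 'noisily' adds a manner not in (and inconsistent with) the original.
(b) Not entailed — 'was draining' is progressive on an accomplishment; it does not entail the completed 'drained'.
(c) Not entailed — John wrote the book, not the letter; the letter belongs to the watching event.
(d) Entailed — this follows by dropping conjuncts from the watching event's description.
(e) Entailed — the narrative places the watching before the writing.
(f) Not entailed — the sink is what filled, not the bucket.

(d), (e)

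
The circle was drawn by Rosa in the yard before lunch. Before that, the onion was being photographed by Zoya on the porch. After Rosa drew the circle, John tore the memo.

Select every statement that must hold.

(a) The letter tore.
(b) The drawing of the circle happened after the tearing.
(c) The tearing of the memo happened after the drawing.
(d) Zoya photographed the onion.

(a) Not entailed — the memo is what tore, not the letter.
(b) Not entailed — the narrative places the drawing before the tearing, not after.
(c) Entailed — the narrative places the drawing before the tearing.
(d) Not entailed — 'was photographing' is progressive on an accomplishment; it does not entail the completed 'photographed'.

(c)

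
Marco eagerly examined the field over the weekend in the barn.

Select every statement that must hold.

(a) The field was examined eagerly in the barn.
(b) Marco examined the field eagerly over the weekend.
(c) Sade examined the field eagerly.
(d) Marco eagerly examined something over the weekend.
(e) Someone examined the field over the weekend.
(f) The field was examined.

(a), (b), (d), (e), (f)

(a) Entailed — the original entails any weakening of itself; this just drops 'over the weekend' and generalizes the agent.
(b) Entailed — this follows by dropping conjuncts from the examining event's description.
(c) Not entailed — the passage has Marco examining the field, not Sade.
(d) Entailed — dropping 'in the barn' and generalizing the patient leaves a sub-description the original still satisfies.
(e) Entailed — every conjunct here is already in the original examining event.
(f) Entailed — this follows by dropping conjuncts from the examining event's description.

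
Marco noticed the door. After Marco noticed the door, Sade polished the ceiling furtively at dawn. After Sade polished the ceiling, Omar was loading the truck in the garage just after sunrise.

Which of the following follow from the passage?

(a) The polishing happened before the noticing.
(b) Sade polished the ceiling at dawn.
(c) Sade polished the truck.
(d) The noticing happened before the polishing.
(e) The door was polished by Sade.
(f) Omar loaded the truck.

(a) Not entailed — the narrative places the noticing before the polishing, not after.
(b) Entailed — the original entails any weakening of itself; this just drops 'furtively'.
(c) Not entailed — Sade polished the ceiling, not the truck; the truck belongs to the loading event.
(d) Entailed — the narrative places the noticing before the polishing.
(e) Not entailed — Sade polished the ceiling, not the door; the door belongs to the noticing event.
(f) Not entailed — 'was loading' is progressive on an accomplishment; it does not entail the completed 'loaded'.

(b), (d)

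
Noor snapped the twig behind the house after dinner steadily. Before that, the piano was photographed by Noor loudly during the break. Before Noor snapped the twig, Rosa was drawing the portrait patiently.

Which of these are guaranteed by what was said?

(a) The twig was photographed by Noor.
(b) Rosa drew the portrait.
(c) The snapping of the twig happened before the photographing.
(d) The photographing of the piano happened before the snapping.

(a) Not entailed — Noor photographed the piano, not the twig; the twig belongs to the snapping event.
(b) Not entailed — 'was drawing' is progressive on an accomplishment; it does not entail the completed 'drew'.
(c) Not entailed — the narrative places the photographing before the snapping, not after.
(d) Entailed — the narrative places the photographing before the snapping.

(d)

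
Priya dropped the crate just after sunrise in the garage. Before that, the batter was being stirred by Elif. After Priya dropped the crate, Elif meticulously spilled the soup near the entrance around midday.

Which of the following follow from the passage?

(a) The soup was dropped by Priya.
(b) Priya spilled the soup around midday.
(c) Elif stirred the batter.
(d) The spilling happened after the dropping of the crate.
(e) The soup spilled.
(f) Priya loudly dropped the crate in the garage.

(a) Not entailed — Priya dropped the crate, not the soup; the soup belongs to the spilling event.
(b) Not entailed — the passage has Elif spilling the soup, not Priya.
(c) Entailed — 'stir' is an activity; 'was stirring' entails that some stirring happened, so 'stirred' holds.
(d) Entailed — the narrative places the dropping before the spilling.
(e) Entailed — 'Elif spilled the soup' is causative; it entails the inchoative 'the soup spilled'.
(f) Not entailed — 'loudly' adds information not in the original event.

(c), (d), (e)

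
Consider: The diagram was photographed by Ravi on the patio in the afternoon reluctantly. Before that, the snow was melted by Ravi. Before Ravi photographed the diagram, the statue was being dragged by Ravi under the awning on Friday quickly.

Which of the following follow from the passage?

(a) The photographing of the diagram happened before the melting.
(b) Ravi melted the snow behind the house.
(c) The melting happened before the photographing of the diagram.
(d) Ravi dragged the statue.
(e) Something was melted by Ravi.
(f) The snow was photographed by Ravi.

(a) Not entailed — the narrative places the melting before the photographing, not after.
(b) Not entailed — 'behind the house' adds information not in the original event.
(c) Entailed — the narrative places the melting before the photographing.
(d) Entailed — 'drag' is an activity; 'was dragging' entails that some dragging happened, so 'dragged' holds.
(e) Entailed — every conjunct here is already in the original melting event.
(f) Not entailed — Ravi photographed the diagram, not the snow; the snow belongs to the melting event.

(c), (d), (e)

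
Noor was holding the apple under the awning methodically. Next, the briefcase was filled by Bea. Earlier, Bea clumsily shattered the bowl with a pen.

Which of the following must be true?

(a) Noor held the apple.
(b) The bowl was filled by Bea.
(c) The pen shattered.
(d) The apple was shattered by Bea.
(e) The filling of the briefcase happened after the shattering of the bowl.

(a) Entailed — 'hold' is an activity; 'was holding' entails that some holding happened, so 'held' holds.
(b) Not entailed — Bea filled the briefcase, not the bowl; the bowl belongs to the shattering event.
(c) Not entailed — the bowl is what shattered, not the pen.
(d) Not entailed — Bea shattered the bowl, not the apple; the apple belongs to the holding event.
(e) Entailed — the narrative places the shattering before the filling.

(a), (e)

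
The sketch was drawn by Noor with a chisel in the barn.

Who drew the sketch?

'Noor' marks the agent of the drawing event.

Noor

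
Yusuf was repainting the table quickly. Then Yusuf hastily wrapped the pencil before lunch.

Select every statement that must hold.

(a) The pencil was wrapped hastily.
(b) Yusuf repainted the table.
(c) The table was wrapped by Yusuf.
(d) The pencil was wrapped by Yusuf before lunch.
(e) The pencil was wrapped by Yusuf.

(a), (d), (e)

(a) Entailed — every conjunct here is already in the original wrapping event.
(b) Not entailed — 'was repainting' is progressive on an accomplishment; it does not entail the completed 'repainted'.
(c) Not entailed — Yusuf wrapped the pencil, not the table; the table belongs to the repainting event.
(d) Entailed — this follows by dropping conjuncts from the wrapping event's description.
(e) Entailed — this follows by dropping conjuncts from the wrapping event's description.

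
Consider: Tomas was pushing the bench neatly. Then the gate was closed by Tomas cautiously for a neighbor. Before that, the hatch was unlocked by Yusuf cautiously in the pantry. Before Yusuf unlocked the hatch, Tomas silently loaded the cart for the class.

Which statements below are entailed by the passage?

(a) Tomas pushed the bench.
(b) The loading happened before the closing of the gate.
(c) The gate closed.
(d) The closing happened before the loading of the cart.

(a) Entailed — 'push' is an activity; 'was pushing' entails that some pushing happened, so 'pushed' holds.
(b) Entailed — the narrative places the loading before the closing.
(c) Entailed — 'Tomas closed the gate' is causative; it entails the inchoative 'the gate closed'.
(d) Not entailed — the narrative places the loading before the closing, not after.

(a), (b), (c)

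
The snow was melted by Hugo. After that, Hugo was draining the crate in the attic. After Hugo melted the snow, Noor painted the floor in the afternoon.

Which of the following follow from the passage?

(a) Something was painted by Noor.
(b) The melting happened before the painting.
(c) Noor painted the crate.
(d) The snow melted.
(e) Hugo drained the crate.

(a) Entailed — this follows by dropping conjuncts from the painting event's description.
(b) Entailed — the narrative places the melting before the painting.
(c) Not entailed — Noor painted the floor, not the crate; the crate belongs to the draining event.
(d) Entailed — 'Hugo melted the snow' is causative; it entails the inchoative 'the snow melted'.
(e) Not entailed — 'was draining' is progressive on an accomplishment; it does not entail the completed 'drained'.

(a), (b), (d)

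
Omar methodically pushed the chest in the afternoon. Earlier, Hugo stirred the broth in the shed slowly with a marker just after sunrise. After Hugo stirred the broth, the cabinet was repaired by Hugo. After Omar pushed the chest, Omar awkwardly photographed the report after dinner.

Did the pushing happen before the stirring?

no

The narrative orders the stirring before the pushing.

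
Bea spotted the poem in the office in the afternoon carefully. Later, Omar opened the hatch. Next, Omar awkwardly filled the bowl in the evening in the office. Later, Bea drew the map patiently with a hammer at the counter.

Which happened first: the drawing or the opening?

the opening

The connectives place the opening before the drawing.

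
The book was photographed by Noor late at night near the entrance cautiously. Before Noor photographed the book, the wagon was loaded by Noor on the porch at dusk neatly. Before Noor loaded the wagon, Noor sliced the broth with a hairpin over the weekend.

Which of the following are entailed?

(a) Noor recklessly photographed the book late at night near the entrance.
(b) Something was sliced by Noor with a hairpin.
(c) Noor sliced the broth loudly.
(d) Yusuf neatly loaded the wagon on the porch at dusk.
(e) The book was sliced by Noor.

(b)

(a) Not entailed — 'recklessly' adds a manner not in (and inconsistent with) the original.
(b) Entailed — the original entails any weakening of itself; this just drops 'over the weekend' and generalizes the patient.
(c) Not entailed — 'loudly' adds information not in the original event.
(d) Not entailed — the passage has Noor loading the wagon, not Yusuf.
(e) Not entailed — Noor sliced the broth, not the book; the book belongs to the photographing event.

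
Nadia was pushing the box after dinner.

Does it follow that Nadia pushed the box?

yes

'push' is atelic; if Nadia was pushing the box, then Nadia pushed the box (for some time).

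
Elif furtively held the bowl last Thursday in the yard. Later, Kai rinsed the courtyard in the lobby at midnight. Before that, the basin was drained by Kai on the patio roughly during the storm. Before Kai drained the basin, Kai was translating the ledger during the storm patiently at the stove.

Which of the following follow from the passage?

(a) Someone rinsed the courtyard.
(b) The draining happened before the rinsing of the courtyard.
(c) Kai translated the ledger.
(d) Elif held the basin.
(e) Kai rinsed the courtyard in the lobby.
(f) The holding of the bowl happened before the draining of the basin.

(a), (b), (e)

(a) Entailed — the original entails any weakening of itself; this just drops 'at midnight', 'in the lobby' and generalizes the agent.
(b) Entailed — the narrative places the draining before the rinsing.
(c) Not entailed — 'was translating' is progressive on an accomplishment; it does not entail the completed 'translated'.
(d) Not entailed — Elif held the bowl, not the basin; the basin belongs to the draining event.
(e) Entailed — dropping 'at midnight' leaves a sub-description the original still satisfies.
(f) Not entailed — the narrative doesn't order the holding relative to the draining.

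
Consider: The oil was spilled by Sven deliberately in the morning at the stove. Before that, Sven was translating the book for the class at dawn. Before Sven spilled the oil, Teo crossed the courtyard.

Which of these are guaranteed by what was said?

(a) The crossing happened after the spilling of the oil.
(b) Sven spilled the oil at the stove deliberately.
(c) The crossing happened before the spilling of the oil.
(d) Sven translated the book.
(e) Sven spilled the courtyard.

(a) Not entailed — the narrative places the crossing before the spilling, not after.
(b) Entailed — dropping 'in the morning' leaves a sub-description the original still satisfies.
(c) Entailed — the narrative places the crossing before the spilling.
(d) Not entailed — 'was translating' is progressive on an accomplishment; it does not entail the completed 'translated'.
(e) Not entailed — Sven spilled the oil, not the courtyard; the courtyard belongs to the crossing event.

(b), (c)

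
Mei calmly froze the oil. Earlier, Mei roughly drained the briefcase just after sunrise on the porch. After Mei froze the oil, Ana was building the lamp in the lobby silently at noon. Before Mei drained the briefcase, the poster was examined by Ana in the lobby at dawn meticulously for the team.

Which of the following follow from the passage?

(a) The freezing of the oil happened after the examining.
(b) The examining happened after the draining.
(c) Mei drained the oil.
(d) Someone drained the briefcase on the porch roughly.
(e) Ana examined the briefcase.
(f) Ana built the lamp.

(a) Entailed — the narrative places the examining before the freezing.
(b) Not entailed — the narrative places the examining before the draining, not after.
(c) Not entailed — Mei drained the briefcase, not the oil; the oil belongs to the freezing event.
(d) Entailed — every conjunct here is already in the original draining event.
(e) Not entailed — Ana examined the poster, not the briefcase; the briefcase belongs to the draining event.
(f) Not entailed — 'was building' is progressive on an accomplishment; it does not entail the completed 'built'.

(a), (d)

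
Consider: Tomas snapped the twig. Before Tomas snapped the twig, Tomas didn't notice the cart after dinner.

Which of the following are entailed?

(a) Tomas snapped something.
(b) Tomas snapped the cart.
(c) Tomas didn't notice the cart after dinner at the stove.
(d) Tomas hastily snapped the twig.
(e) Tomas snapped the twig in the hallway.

(a) Entailed — the original entails any weakening of itself; this just generalizes the patient.
(b) Not entailed — Tomas snapped the twig, not the cart; the cart belongs to the noticing event.
(c) Entailed — under negation, adding a further restriction is entailed: if no such noticing event occurred, none occurred at the stove either.
(d) Not entailed — 'hastily' adds information not in the original event.
(e) Not entailed — 'in the hallway' adds information not in the original event.

(a), (c)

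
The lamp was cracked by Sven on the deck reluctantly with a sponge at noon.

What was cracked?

the lamp

'the lamp' marks the patient of the cracking event.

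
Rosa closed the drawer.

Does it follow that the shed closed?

no

Nothing is said about any shed; only the drawer is affected.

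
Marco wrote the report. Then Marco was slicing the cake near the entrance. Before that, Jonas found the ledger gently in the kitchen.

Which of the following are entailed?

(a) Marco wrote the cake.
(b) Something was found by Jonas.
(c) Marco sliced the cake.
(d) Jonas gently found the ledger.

(a) Not entailed — Marco wrote the report, not the cake; the cake belongs to the slicing event.
(b) Entailed — the original entails any weakening of itself; this just drops 'gently', 'in the kitchen' and generalizes the patient.
(c) Not entailed — 'was slicing' is progressive on an accomplishment; it does not entail the completed 'sliced'.
(d) Entailed — this follows by dropping conjuncts from the finding event's description.

(b), (d)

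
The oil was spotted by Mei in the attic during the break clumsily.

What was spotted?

'the oil' marks the patient of the spotting event.

the oil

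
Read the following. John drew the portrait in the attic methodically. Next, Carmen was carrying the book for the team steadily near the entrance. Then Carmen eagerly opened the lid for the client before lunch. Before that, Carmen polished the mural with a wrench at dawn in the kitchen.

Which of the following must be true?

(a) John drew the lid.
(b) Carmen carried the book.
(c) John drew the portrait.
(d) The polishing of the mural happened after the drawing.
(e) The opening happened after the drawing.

(b), (c), (e)

(a) Not entailed — John drew the portrait, not the lid; the lid belongs to the opening event.
(b) Entailed — 'carry' is an activity; 'was carrying' entails that some carrying happened, so 'carried' holds.
(c) Entailed — this follows by dropping conjuncts from the drawing event's description.
(d) Not entailed — the narrative doesn't order the drawing relative to the polishing.
(e) Entailed — the narrative places the drawing before the opening.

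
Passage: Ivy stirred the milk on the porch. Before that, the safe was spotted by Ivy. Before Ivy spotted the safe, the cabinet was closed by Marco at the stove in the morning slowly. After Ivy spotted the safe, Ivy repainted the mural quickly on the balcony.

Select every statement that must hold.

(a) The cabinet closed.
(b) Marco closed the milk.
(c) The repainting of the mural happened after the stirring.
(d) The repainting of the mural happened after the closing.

(a), (d)

(a) Entailed — 'Marco closed the cabinet' is causative; it entails the inchoative 'the cabinet closed'.
(b) Not entailed — Marco closed the cabinet, not the milk; the milk belongs to the stirring event.
(c) Not entailed — the narrative doesn't order the stirring relative to the repainting.
(d) Entailed — the narrative places the closing before the repainting.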